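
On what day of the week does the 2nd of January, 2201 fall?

Doomsday rule: the anchor day for the 2200s is Friday. For year 01: 1÷12 = 0 r 1, and 1÷4 = 0, so 0+1+0 = 1.
Friday + 1 ≡ Saturday — that's 2201's doomsday.
In January the doomsday date is Jan 3 (2201 is not a leap year).
Jan 2 is 1 day before Jan 3; 1 mod 7 = 1, so Saturday − 1 = Friday.

Friday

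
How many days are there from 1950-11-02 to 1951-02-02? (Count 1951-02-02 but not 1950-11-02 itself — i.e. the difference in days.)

92

Nov 2, 1950 → Dec 2, 1950: 30 days (November has 30).
Dec 2, 1950 → Jan 2, 1951: 31 days (December has 31).
Jan 2, 1951 → Feb 2, 1951: 31 days.
Total: 92 days.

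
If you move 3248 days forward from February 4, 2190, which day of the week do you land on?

First find the weekday of Feb 4, 2190. Doomsday rule: the anchor day for the 2100s is Sunday. For year 90: 90÷12 = 7 r 6, and 6÷4 = 1, so 7+6+1 = 14.
Sunday + 14 ≡ Sunday — that's 2190's doomsday.
In February the doomsday date is Feb 28 (2190 is not a leap year).
Feb 4 is 24 days before Feb 28; 24 mod 7 = 3, so Sunday − 3 = Thursday.
3248 mod 7 = 0, so 3248 days after a Thursday is Thursday + 0 = Thursday.

Thursday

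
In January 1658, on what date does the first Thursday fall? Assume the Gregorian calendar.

January 1, 1658 is a Tuesday.
The first Thursday is therefore January 3 (2 days later).

January 3, 1658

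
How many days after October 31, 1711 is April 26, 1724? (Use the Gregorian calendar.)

Oct 31, 1711 → Oct 31, 1712: 366 days (Feb 29, 1712 is in that span).
Oct 31, 1712 → Oct 31, 1713: 365 days.
Oct 31, 1713 → Oct 31, 1714: 365 days.
Oct 31, 1714 → Oct 31, 1715: 365 days.
Oct 31, 1715 → Oct 31, 1716: 366 days (Feb 29, 1716 is in that span).
Oct 31, 1716 → Oct 31, 1717: 365 days.
Oct 31, 1717 → Oct 31, 1718: 365 days.
Oct 31, 1718 → Oct 31, 1719: 365 days.
Oct 31, 1719 → Oct 31, 1720: 366 days (Feb 29, 1720 is in that span).
Oct 31, 1720 → Oct 31, 1721: 365 days.
Oct 31, 1721 → Oct 31, 1722: 365 days.
Oct 31, 1722 → Oct 31, 1723: 365 days.
Oct 31, 1723 → Nov 30, 1723: 30 days (October has 31).
Nov 30, 1723 → Dec 30, 1723: 30 days (November has 30).
Dec 30, 1723 → Jan 30, 1724: 31 days (December has 31).
Jan 30, 1724 → Feb 29, 1724: 30 days (January has 31).
Feb 29, 1724 → Mar 29, 1724: 29 days (February has 29).
Mar 29, 1724 → Apr 26, 1724: 28 days.
Total: 4561 days.

4561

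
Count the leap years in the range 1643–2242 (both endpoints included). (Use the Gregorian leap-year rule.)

Multiples of 4 in [1643,2242]: 150.
Of those, multiples of 100: 6 (not leap unless ÷400).
Multiples of 400: 1.
Leap years = 150 − 6 + 1 = 145.

145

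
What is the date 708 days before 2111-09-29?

−365 (one year) → Sep 29, 2110 (343 left).
−29 → Aug 31, 2110 (end of Aug, 31 days; 314 left).
−31 → Jul 31, 2110 (end of Jul, 31 days; 283 left).
−31 → Jun 30, 2110 (end of Jun, 30 days; 252 left).
−30 → May 31, 2110 (end of May, 31 days; 222 left).
−31 → Apr 30, 2110 (end of Apr, 30 days; 191 left).
−30 → Mar 31, 2110 (end of Mar, 31 days; 161 left).
−31 → Feb 28, 2110 (end of Feb, 28 days; 130 left).
−28 → Jan 31, 2110 (end of Jan, 31 days; 102 left).
−31 → Dec 31, 2109 (end of Dec, 31 days; 71 left).
−31 → Nov 30, 2109 (end of Nov, 30 days; 40 left).
−30 → Oct 31, 2109 (end of Oct, 31 days; 10 left).
−10 → Oct 21, 2109.

October 21, 2109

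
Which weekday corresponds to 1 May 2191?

Sunday

Doomsday rule: the anchor day for the 2100s is Sunday. For year 91: 91÷12 = 7 r 7, and 7÷4 = 1, so 7+7+1 = 15.
Sunday + 15 ≡ Monday — that's 2191's doomsday.
In May the doomsday date is May 9.
May 1 is 8 days before May 9; 8 mod 7 = 1, so Monday − 1 = Sunday.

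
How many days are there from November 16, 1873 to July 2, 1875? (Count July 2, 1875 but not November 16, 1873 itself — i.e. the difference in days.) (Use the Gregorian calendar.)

593

Nov 16, 1873 → Nov 16, 1874: 365 days.
Nov 16, 1874 → Dec 16, 1874: 30 days (November has 30).
Dec 16, 1874 → Jan 16, 1875: 31 days (December has 31).
Jan 16, 1875 → Feb 16, 1875: 31 days (January has 31).
Feb 16, 1875 → Mar 16, 1875: 28 days (February has 28).
Mar 16, 1875 → Apr 16, 1875: 31 days (March has 31).
Apr 16, 1875 → May 16, 1875: 30 days (April has 30).
May 16, 1875 → Jun 16, 1875: 31 days (May has 31).
Jun 16, 1875 → Jul 2, 1875: 16 days.
Total: 593 days.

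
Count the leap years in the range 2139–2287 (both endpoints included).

36

Multiples of 4 in [2139,2287]: 37.
Of those, multiples of 100: 1 (not leap unless ÷400).
Multiples of 400: 0.
Leap years = 37 − 1 + 0 = 36.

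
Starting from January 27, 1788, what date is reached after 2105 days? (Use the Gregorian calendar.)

+366 (one year; includes Feb 29, 1788) → Jan 27, 1789 (1739 left).
+365 (one year) → Jan 27, 1790 (1374 left).
+365 (one year) → Jan 27, 1791 (1009 left).
+365 (one year) → Jan 27, 1792 (644 left).
+366 (one year; includes Feb 29, 1792) → Jan 27, 1793 (278 left).
Jan has 31 days: +5 → Feb 1, 1793 (273 left).
Feb has 28 days: +28 → Mar 1, 1793 (245 left).
Mar has 31 days: +31 → Apr 1, 1793 (214 left).
Apr has 30 days: +30 → May 1, 1793 (184 left).
May has 31 days: +31 → Jun 1, 1793 (153 left).
Jun has 30 days: +30 → Jul 1, 1793 (123 left).
Jul has 31 days: +31 → Aug 1, 1793 (92 left).
Aug has 31 days: +31 → Sep 1, 1793 (61 left).
Sep has 30 days: +30 → Oct 1, 1793 (31 left).
Oct has 31 days: +31 → Nov 1, 1793 (0 left).

November 1, 1793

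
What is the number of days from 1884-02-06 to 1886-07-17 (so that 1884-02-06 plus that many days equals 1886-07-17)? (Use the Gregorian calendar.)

Feb 6, 1884 → Feb 6, 1885: 366 days (Feb 29, 1884 is in that span).
Feb 6, 1885 → Feb 6, 1886: 365 days.
Feb 6, 1886 → Mar 6, 1886: 28 days (February has 28).
Mar 6, 1886 → Apr 6, 1886: 31 days (March has 31).
Apr 6, 1886 → May 6, 1886: 30 days (April has 30).
May 6, 1886 → Jun 6, 1886: 31 days (May has 31).
Jun 6, 1886 → Jul 6, 1886: 30 days (June has 30).
Jul 6, 1886 → Jul 17, 1886: 11 days.
Total: 892 days.

892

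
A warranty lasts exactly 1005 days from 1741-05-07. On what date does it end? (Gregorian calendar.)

February 6, 1744

+365 (one year) → May 7, 1742 (640 left).
+365 (one year) → May 7, 1743 (275 left).
May has 31 days: +25 → Jun 1, 1743 (250 left).
Jun has 30 days: +30 → Jul 1, 1743 (220 left).
Jul has 31 days: +31 → Aug 1, 1743 (189 left).
Aug has 31 days: +31 → Sep 1, 1743 (158 left).
Sep has 30 days: +30 → Oct 1, 1743 (128 left).
Oct has 31 days: +31 → Nov 1, 1743 (97 left).
Nov has 30 days: +30 → Dec 1, 1743 (67 left).
Dec has 31 days: +31 → Jan 1, 1744 (36 left).
Jan has 31 days: +31 → Feb 1, 1744 (5 left).
+5 → Feb 6, 1744.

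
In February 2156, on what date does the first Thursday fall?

February 5, 2156

February 1, 2156 is a Sunday.
The first Thursday is therefore February 5 (4 days later).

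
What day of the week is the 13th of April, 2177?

Doomsday rule: the anchor day for the 2100s is Sunday. For year 77: 77÷12 = 6 r 5, and 5÷4 = 1, so 6+5+1 = 12.
Sunday + 12 ≡ Friday — that's 2177's doomsday.
In April the doomsday date is Apr 4.
Apr 13 is 9 days after Apr 4; 9 mod 7 = 2, so Friday + 2 = Sunday.

Sunday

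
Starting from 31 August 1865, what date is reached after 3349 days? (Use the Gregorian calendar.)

November 1, 1874

+365 (one year) → Aug 31, 1866 (2984 left).
+365 (one year) → Aug 31, 1867 (2619 left).
+366 (one year; includes Feb 29, 1868) → Aug 31, 1868 (2253 left).
+365 (one year) → Aug 31, 1869 (1888 left).
+365 (one year) → Aug 31, 1870 (1523 left).
+365 (one year) → Aug 31, 1871 (1158 left).
+366 (one year; includes Feb 29, 1872) → Aug 31, 1872 (792 left).
+365 (one year) → Aug 31, 1873 (427 left).
+365 (one year) → Aug 31, 1874 (62 left).
Aug has 31 days: +1 → Sep 1, 1874 (61 left).
Sep has 30 days: +30 → Oct 1, 1874 (31 left).
Oct has 31 days: +31 → Nov 1, 1874 (0 left).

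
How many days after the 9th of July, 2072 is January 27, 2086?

4950

Jul 9, 2072 → Jul 9, 2073: 365 days.
Jul 9, 2073 → Jul 9, 2074: 365 days.
Jul 9, 2074 → Jul 9, 2075: 365 days.
Jul 9, 2075 → Jul 9, 2076: 366 days (Feb 29, 2076 is in that span).
Jul 9, 2076 → Jul 9, 2077: 365 days.
Jul 9, 2077 → Jul 9, 2078: 365 days.
Jul 9, 2078 → Jul 9, 2079: 365 days.
Jul 9, 2079 → Jul 9, 2080: 366 days (Feb 29, 2080 is in that span).
Jul 9, 2080 → Jul 9, 2081: 365 days.
Jul 9, 2081 → Jul 9, 2082: 365 days.
Jul 9, 2082 → Jul 9, 2083: 365 days.
Jul 9, 2083 → Jul 9, 2084: 366 days (Feb 29, 2084 is in that span).
Jul 9, 2084 → Jul 9, 2085: 365 days.
Jul 9, 2085 → Aug 9, 2085: 31 days (July has 31).
Aug 9, 2085 → Sep 9, 2085: 31 days (August has 31).
Sep 9, 2085 → Oct 9, 2085: 30 days (September has 30).
Oct 9, 2085 → Nov 9, 2085: 31 days (October has 31).
Nov 9, 2085 → Dec 9, 2085: 30 days (November has 30).
Dec 9, 2085 → Jan 9, 2086: 31 days (December has 31).
Jan 9, 2086 → Jan 27, 2086: 18 days.
Total: 4950 days.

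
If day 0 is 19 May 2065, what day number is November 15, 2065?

May 19, 2065 → Jun 19, 2065: 31 days (May has 31).
Jun 19, 2065 → Jul 19, 2065: 30 days (June has 30).
Jul 19, 2065 → Aug 19, 2065: 31 days (July has 31).
Aug 19, 2065 → Sep 19, 2065: 31 days (August has 31).
Sep 19, 2065 → Oct 19, 2065: 30 days (September has 30).
Oct 19, 2065 → Nov 15, 2065: 27 days.
Total: 180 days.

180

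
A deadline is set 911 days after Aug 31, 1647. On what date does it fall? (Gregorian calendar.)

+366 (one year; includes Feb 29, 1648) → Aug 31, 1648 (545 left).
+365 (one year) → Aug 31, 1649 (180 left).
Aug has 31 days: +1 → Sep 1, 1649 (179 left).
Sep has 30 days: +30 → Oct 1, 1649 (149 left).
Oct has 31 days: +31 → Nov 1, 1649 (118 left).
Nov has 30 days: +30 → Dec 1, 1649 (88 left).
Dec has 31 days: +31 → Jan 1, 1650 (57 left).
Jan has 31 days: +31 → Feb 1, 1650 (26 left).
+26 → Feb 27, 1650.

February 27, 1650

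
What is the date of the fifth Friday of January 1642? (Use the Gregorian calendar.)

January 31, 1642

January 1, 1642 is a Wednesday.
The first Friday is therefore January 3 (2 days later).
The fifth Friday is 3 + 4×7 = January 31.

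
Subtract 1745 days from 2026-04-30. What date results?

−365 (one year) → Apr 30, 2025 (1380 left).
−365 (one year) → Apr 30, 2024 (1015 left).
−366 (one year; includes Feb 29, 2024) → Apr 30, 2023 (649 left).
−365 (one year) → Apr 30, 2022 (284 left).
−30 → Mar 31, 2022 (end of Mar, 31 days; 254 left).
−31 → Feb 28, 2022 (end of Feb, 28 days; 223 left).
−28 → Jan 31, 2022 (end of Jan, 31 days; 195 left).
−31 → Dec 31, 2021 (end of Dec, 31 days; 164 left).
−31 → Nov 30, 2021 (end of Nov, 30 days; 133 left).
−30 → Oct 31, 2021 (end of Oct, 31 days; 103 left).
−31 → Sep 30, 2021 (end of Sep, 30 days; 72 left).
−30 → Aug 31, 2021 (end of Aug, 31 days; 42 left).
−31 → Jul 31, 2021 (end of Jul, 31 days; 11 left).
−11 → Jul 20, 2021.

July 20, 2021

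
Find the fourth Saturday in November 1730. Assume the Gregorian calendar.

November 1, 1730 is a Wednesday.
The first Saturday is therefore November 4 (3 days later).
The fourth Saturday is 4 + 3×7 = November 25.

November 25, 1730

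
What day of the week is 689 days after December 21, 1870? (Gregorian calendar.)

First find the weekday of Dec 21, 1870. Doomsday rule: the anchor day for the 1800s is Friday. For year 70: 70÷12 = 5 r 10, and 10÷4 = 2, so 5+10+2 = 17.
Friday + 17 ≡ Monday — that's 1870's doomsday.
In December the doomsday date is Dec 12.
Dec 21 is 9 days after Dec 12; 9 mod 7 = 2, so Monday + 2 = Wednesday.
689 mod 7 = 3, so 689 days after a Wednesday is Wednesday + 3 = Saturday.

Saturday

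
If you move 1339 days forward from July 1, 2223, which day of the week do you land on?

Jul 1, 2223 is a Tuesday.
1339 mod 7 = 2, so 1339 days after a Tuesday is Tuesday + 2 = Thursday.

Thursday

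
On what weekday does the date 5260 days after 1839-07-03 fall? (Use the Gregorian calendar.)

Saturday

Jul 3, 1839 is a Wednesday.
5260 mod 7 = 3, so 5260 days after a Wednesday is Wednesday + 3 = Saturday.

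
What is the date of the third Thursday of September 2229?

September 1, 2229 is a Tuesday.
The first Thursday is therefore September 3 (2 days later).
The third Thursday is 3 + 2×7 = September 17.

September 17, 2229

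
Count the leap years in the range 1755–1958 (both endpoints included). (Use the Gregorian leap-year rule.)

49

Multiples of 4 in [1755,1958]: 51.
Of those, multiples of 100: 2 (not leap unless ÷400).
Multiples of 400: 0.
Leap years = 51 − 2 + 0 = 49.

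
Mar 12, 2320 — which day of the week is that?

Doomsday rule: the anchor day for the 2300s is Wednesday. For year 20: 20÷12 = 1 r 8, and 8÷4 = 2, so 1+8+2 = 11.
Wednesday + 11 ≡ Sunday — that's 2320's doomsday.
In March the doomsday date is Mar 14.
Mar 12 is 2 days before Mar 14; 2 mod 7 = 2, so Sunday − 2 = Friday.

Friday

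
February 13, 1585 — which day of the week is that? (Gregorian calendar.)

Wednesday

Doomsday rule: the anchor day for the 1500s is Wednesday. For year 85: 85÷12 = 7 r 1, and 1÷4 = 0, so 7+1+0 = 8.
Wednesday + 8 ≡ Thursday — that's 1585's doomsday.
In February the doomsday date is Feb 28 (1585 is not a leap year).
Feb 13 is 15 days before Feb 28; 15 mod 7 = 1, so Thursday − 1 = Wednesday.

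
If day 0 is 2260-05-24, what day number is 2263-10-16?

1240

May 24, 2260 → May 24, 2261: 365 days.
May 24, 2261 → May 24, 2262: 365 days.
May 24, 2262 → May 24, 2263: 365 days.
May 24, 2263 → Jun 24, 2263: 31 days (May has 31).
Jun 24, 2263 → Jul 24, 2263: 30 days (June has 30).
Jul 24, 2263 → Aug 24, 2263: 31 days (July has 31).
Aug 24, 2263 → Sep 24, 2263: 31 days (August has 31).
Sep 24, 2263 → Oct 16, 2263: 22 days.
Total: 1240 days.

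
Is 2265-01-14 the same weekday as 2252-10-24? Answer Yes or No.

From Oct 24, 2252 to Jan 14, 2265 is 4465 days.
4465 mod 7 = 6, so they are different weekdays.
(Oct 24, 2252 is a Sunday; Jan 14, 2265 is a Saturday.)

No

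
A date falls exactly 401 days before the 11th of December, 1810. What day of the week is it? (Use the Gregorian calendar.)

Sunday

First find the weekday of Dec 11, 1810. Doomsday rule: the anchor day for the 1800s is Friday. For year 10: 10÷12 = 0 r 10, and 10÷4 = 2, so 0+10+2 = 12.
Friday + 12 ≡ Wednesday — that's 1810's doomsday.
In December the doomsday date is Dec 12.
Dec 11 is 1 day before Dec 12; 1 mod 7 = 1, so Wednesday − 1 = Tuesday.
401 mod 7 = 2, so 401 days before a Tuesday is Tuesday − 2 = Sunday.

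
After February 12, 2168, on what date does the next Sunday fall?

February 14, 2168

Feb 12, 2168 is a Friday.
From Friday to the next Sunday is 2 days.
Feb 12, 2168 + 2 = Feb 14, 2168.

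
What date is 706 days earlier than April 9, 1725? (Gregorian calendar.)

−365 (one year) → Apr 9, 1724 (341 left).
−9 → Mar 31, 1724 (end of Mar, 31 days; 332 left).
−31 → Feb 29, 1724 (end of Feb, 29 days; 301 left).
−29 → Jan 31, 1724 (end of Jan, 31 days; 272 left).
−31 → Dec 31, 1723 (end of Dec, 31 days; 241 left).
−31 → Nov 30, 1723 (end of Nov, 30 days; 210 left).
−30 → Oct 31, 1723 (end of Oct, 31 days; 180 left).
−31 → Sep 30, 1723 (end of Sep, 30 days; 149 left).
−30 → Aug 31, 1723 (end of Aug, 31 days; 119 left).
−31 → Jul 31, 1723 (end of Jul, 31 days; 88 left).
−31 → Jun 30, 1723 (end of Jun, 30 days; 57 left).
−30 → May 31, 1723 (end of May, 31 days; 27 left).
−27 → May 4, 1723.

May 4, 1723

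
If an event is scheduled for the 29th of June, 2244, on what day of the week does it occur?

Doomsday rule: the anchor day for the 2200s is Friday. For year 44: 44÷12 = 3 r 8, and 8÷4 = 2, so 3+8+2 = 13.
Friday + 13 ≡ Thursday — that's 2244's doomsday.
In June the doomsday date is Jun 6.
Jun 29 is 23 days after Jun 6; 23 mod 7 = 2, so Thursday + 2 = Saturday.

Saturday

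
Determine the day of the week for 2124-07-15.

Doomsday rule: the anchor day for the 2100s is Sunday. For year 24: 24÷12 = 2 r 0, and 0÷4 = 0, so 2+0+0 = 2.
Sunday + 2 ≡ Tuesday — that's 2124's doomsday.
In July the doomsday date is Jul 11.
Jul 15 is 4 days after Jul 11; 4 mod 7 = 4, so Tuesday + 4 = Saturday.

Saturday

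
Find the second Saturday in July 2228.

July 12, 2228

July 1, 2228 is a Tuesday.
The first Saturday is therefore July 5 (4 days later).
The second Saturday is 5 + 1×7 = July 12.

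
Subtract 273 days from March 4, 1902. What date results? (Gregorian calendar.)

June 4, 1901

−4 → Feb 28, 1902 (end of Feb, 28 days; 269 left).
−28 → Jan 31, 1902 (end of Jan, 31 days; 241 left).
−31 → Dec 31, 1901 (end of Dec, 31 days; 210 left).
−31 → Nov 30, 1901 (end of Nov, 30 days; 179 left).
−30 → Oct 31, 1901 (end of Oct, 31 days; 149 left).
−31 → Sep 30, 1901 (end of Sep, 30 days; 118 left).
−30 → Aug 31, 1901 (end of Aug, 31 days; 88 left).
−31 → Jul 31, 1901 (end of Jul, 31 days; 57 left).
−31 → Jun 30, 1901 (end of Jun, 30 days; 26 left).
−26 → Jun 4, 1901.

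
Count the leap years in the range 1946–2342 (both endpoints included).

Multiples of 4 in [1946,2342]: 99.
Of those, multiples of 100: 4 (not leap unless ÷400).
Multiples of 400: 1.
Leap years = 99 − 4 + 1 = 96.

96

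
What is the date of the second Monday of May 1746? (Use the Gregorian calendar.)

May 9, 1746

May 1, 1746 is a Sunday.
The first Monday is therefore May 2 (1 days later).
The second Monday is 2 + 1×7 = May 9.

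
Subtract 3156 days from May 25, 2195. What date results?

−365 (one year) → May 25, 2194 (2791 left).
−365 (one year) → May 25, 2193 (2426 left).
−365 (one year) → May 25, 2192 (2061 left).
−366 (one year; includes Feb 29, 2192) → May 25, 2191 (1695 left).
−365 (one year) → May 25, 2190 (1330 left).
−365 (one year) → May 25, 2189 (965 left).
−365 (one year) → May 25, 2188 (600 left).
−366 (one year; includes Feb 29, 2188) → May 25, 2187 (234 left).
−25 → Apr 30, 2187 (end of Apr, 30 days; 209 left).
−30 → Mar 31, 2187 (end of Mar, 31 days; 179 left).
−31 → Feb 28, 2187 (end of Feb, 28 days; 148 left).
−28 → Jan 31, 2187 (end of Jan, 31 days; 120 left).
−31 → Dec 31, 2186 (end of Dec, 31 days; 89 left).
−31 → Nov 30, 2186 (end of Nov, 30 days; 58 left).
−30 → Oct 31, 2186 (end of Oct, 31 days; 28 left).
−28 → Oct 3, 2186.

October 3, 2186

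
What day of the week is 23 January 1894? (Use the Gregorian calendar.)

Doomsday rule: the anchor day for the 1800s is Friday. For year 94: 94÷12 = 7 r 10, and 10÷4 = 2, so 7+10+2 = 19.
Friday + 19 ≡ Wednesday — that's 1894's doomsday.
In January the doomsday date is Jan 3 (1894 is not a leap year).
Jan 23 is 20 days after Jan 3; 20 mod 7 = 6, so Wednesday + 6 = Tuesday.

Tuesday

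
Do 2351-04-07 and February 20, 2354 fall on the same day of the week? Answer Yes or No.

Yes

From Apr 7, 2351 to Feb 20, 2354 is 1050 days.
1050 mod 7 = 0, so they are the same weekday.
(Apr 7, 2351 is a Saturday; Feb 20, 2354 is a Saturday.)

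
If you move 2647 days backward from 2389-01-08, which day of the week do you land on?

Saturday

First find the weekday of Jan 8, 2389. Doomsday rule: the anchor day for the 2300s is Wednesday. For year 89: 89÷12 = 7 r 5, and 5÷4 = 1, so 7+5+1 = 13.
Wednesday + 13 ≡ Tuesday — that's 2389's doomsday.
In January the doomsday date is Jan 3 (2389 is not a leap year).
Jan 8 is 5 days after Jan 3; 5 mod 7 = 5, so Tuesday + 5 = Sunday.
2647 mod 7 = 1, so 2647 days before a Sunday is Sunday − 1 = Saturday.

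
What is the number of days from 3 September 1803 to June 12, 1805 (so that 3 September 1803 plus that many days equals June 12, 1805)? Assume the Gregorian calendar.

Sep 3, 1803 → Sep 3, 1804: 366 days (Feb 29, 1804 is in that span).
Sep 3, 1804 → Oct 3, 1804: 30 days (September has 30).
Oct 3, 1804 → Nov 3, 1804: 31 days (October has 31).
Nov 3, 1804 → Dec 3, 1804: 30 days (November has 30).
Dec 3, 1804 → Jan 3, 1805: 31 days (December has 31).
Jan 3, 1805 → Feb 3, 1805: 31 days (January has 31).
Feb 3, 1805 → Mar 3, 1805: 28 days (February has 28).
Mar 3, 1805 → Apr 3, 1805: 31 days (March has 31).
Apr 3, 1805 → May 3, 1805: 30 days (April has 30).
May 3, 1805 → Jun 3, 1805: 31 days (May has 31).
Jun 3, 1805 → Jun 12, 1805: 9 days.
Total: 648 days.

648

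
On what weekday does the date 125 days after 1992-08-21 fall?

First find the weekday of Aug 21, 1992. Doomsday rule: the anchor day for the 1900s is Wednesday. For year 92: 92÷12 = 7 r 8, and 8÷4 = 2, so 7+8+2 = 17.
Wednesday + 17 ≡ Saturday — that's 1992's doomsday.
In August the doomsday date is Aug 8.
Aug 21 is 13 days after Aug 8; 13 mod 7 = 6, so Saturday + 6 = Friday.
125 mod 7 = 6, so 125 days after a Friday is Friday + 6 = Thursday.

Thursday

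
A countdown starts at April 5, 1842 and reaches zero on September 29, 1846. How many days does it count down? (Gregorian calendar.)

Apr 5, 1842 → Apr 5, 1843: 365 days.
Apr 5, 1843 → Apr 5, 1844: 366 days (Feb 29, 1844 is in that span).
Apr 5, 1844 → Apr 5, 1845: 365 days.
Apr 5, 1845 → Apr 5, 1846: 365 days.
Apr 5, 1846 → May 5, 1846: 30 days (April has 30).
May 5, 1846 → Jun 5, 1846: 31 days (May has 31).
Jun 5, 1846 → Jul 5, 1846: 30 days (June has 30).
Jul 5, 1846 → Aug 5, 1846: 31 days (July has 31).
Aug 5, 1846 → Sep 5, 1846: 31 days (August has 31).
Sep 5, 1846 → Sep 29, 1846: 24 days.
Total: 1638 days.

1638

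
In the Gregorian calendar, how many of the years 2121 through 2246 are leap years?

30

Multiples of 4 in [2121,2246]: 31.
Of those, multiples of 100: 1 (not leap unless ÷400).
Multiples of 400: 0.
Leap years = 31 − 1 + 0 = 30.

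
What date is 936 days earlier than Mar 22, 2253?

August 29, 2250

−365 (one year) → Mar 22, 2252 (571 left).
−366 (one year; includes Feb 29, 2252) → Mar 22, 2251 (205 left).
−22 → Feb 28, 2251 (end of Feb, 28 days; 183 left).
−28 → Jan 31, 2251 (end of Jan, 31 days; 155 left).
−31 → Dec 31, 2250 (end of Dec, 31 days; 124 left).
−31 → Nov 30, 2250 (end of Nov, 30 days; 93 left).
−30 → Oct 31, 2250 (end of Oct, 31 days; 63 left).
−31 → Sep 30, 2250 (end of Sep, 30 days; 32 left).
−30 → Aug 31, 2250 (end of Aug, 31 days; 2 left).
−2 → Aug 29, 2250.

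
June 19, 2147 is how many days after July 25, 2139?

Jul 25, 2139 → Jul 25, 2140: 366 days (Feb 29, 2140 is in that span).
Jul 25, 2140 → Jul 25, 2141: 365 days.
Jul 25, 2141 → Jul 25, 2142: 365 days.
Jul 25, 2142 → Jul 25, 2143: 365 days.
Jul 25, 2143 → Jul 25, 2144: 366 days (Feb 29, 2144 is in that span).
Jul 25, 2144 → Jul 25, 2145: 365 days.
Jul 25, 2145 → Jul 25, 2146: 365 days.
Jul 25, 2146 → Aug 25, 2146: 31 days (July has 31).
Aug 25, 2146 → Sep 25, 2146: 31 days (August has 31).
Sep 25, 2146 → Oct 25, 2146: 30 days (September has 30).
Oct 25, 2146 → Nov 25, 2146: 31 days (October has 31).
Nov 25, 2146 → Dec 25, 2146: 30 days (November has 30).
Dec 25, 2146 → Jan 25, 2147: 31 days (December has 31).
Jan 25, 2147 → Feb 25, 2147: 31 days (January has 31).
Feb 25, 2147 → Mar 25, 2147: 28 days (February has 28).
Mar 25, 2147 → Apr 25, 2147: 31 days (March has 31).
Apr 25, 2147 → May 25, 2147: 30 days (April has 30).
May 25, 2147 → Jun 19, 2147: 25 days.
Total: 2886 days.

2886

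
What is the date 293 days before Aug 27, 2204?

−27 → Jul 31, 2204 (end of Jul, 31 days; 266 left).
−31 → Jun 30, 2204 (end of Jun, 30 days; 235 left).
−30 → May 31, 2204 (end of May, 31 days; 205 left).
−31 → Apr 30, 2204 (end of Apr, 30 days; 174 left).
−30 → Mar 31, 2204 (end of Mar, 31 days; 144 left).
−31 → Feb 29, 2204 (end of Feb, 29 days; 113 left).
−29 → Jan 31, 2204 (end of Jan, 31 days; 84 left).
−31 → Dec 31, 2203 (end of Dec, 31 days; 53 left).
−31 → Nov 30, 2203 (end of Nov, 30 days; 22 left).
−22 → Nov 8, 2203.

November 8, 2203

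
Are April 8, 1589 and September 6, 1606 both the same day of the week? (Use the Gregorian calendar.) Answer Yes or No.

No

From Apr 8, 1589 to Sep 6, 1606 is 6360 days.
6360 mod 7 = 4, so they are different weekdays.
(Apr 8, 1589 is a Saturday; Sep 6, 1606 is a Wednesday.)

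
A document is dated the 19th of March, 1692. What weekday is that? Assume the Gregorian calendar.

Doomsday rule: the anchor day for the 1600s is Tuesday. For year 92: 92÷12 = 7 r 8, and 8÷4 = 2, so 7+8+2 = 17.
Tuesday + 17 ≡ Friday — that's 1692's doomsday.
In March the doomsday date is Mar 14.
Mar 19 is 5 days after Mar 14; 5 mod 7 = 5, so Friday + 5 = Wednesday.

Wednesday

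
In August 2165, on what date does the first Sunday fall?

August 1, 2165 is a Thursday.
The first Sunday is therefore August 4 (3 days later).

August 4, 2165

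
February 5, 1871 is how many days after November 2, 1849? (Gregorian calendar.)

Nov 2, 1849 → Nov 2, 1850: 365 days.
Nov 2, 1850 → Nov 2, 1851: 365 days.
Nov 2, 1851 → Nov 2, 1852: 366 days (Feb 29, 1852 is in that span).
Nov 2, 1852 → Nov 2, 1853: 365 days.
Nov 2, 1853 → Nov 2, 1854: 365 days.
Nov 2, 1854 → Nov 2, 1855: 365 days.
Nov 2, 1855 → Nov 2, 1856: 366 days (Feb 29, 1856 is in that span).
Nov 2, 1856 → Nov 2, 1857: 365 days.
Nov 2, 1857 → Nov 2, 1858: 365 days.
Nov 2, 1858 → Nov 2, 1859: 365 days.
Nov 2, 1859 → Nov 2, 1860: 366 days (Feb 29, 1860 is in that span).
Nov 2, 1860 → Nov 2, 1861: 365 days.
Nov 2, 1861 → Nov 2, 1862: 365 days.
Nov 2, 1862 → Nov 2, 1863: 365 days.
Nov 2, 1863 → Nov 2, 1864: 366 days (Feb 29, 1864 is in that span).
Nov 2, 1864 → Nov 2, 1865: 365 days.
Nov 2, 1865 → Nov 2, 1866: 365 days.
Nov 2, 1866 → Nov 2, 1867: 365 days.
Nov 2, 1867 → Nov 2, 1868: 366 days (Feb 29, 1868 is in that span).
Nov 2, 1868 → Nov 2, 1869: 365 days.
Nov 2, 1869 → Nov 2, 1870: 365 days.
Nov 2, 1870 → Dec 2, 1870: 30 days (November has 30).
Dec 2, 1870 → Jan 2, 1871: 31 days (December has 31).
Jan 2, 1871 → Feb 2, 1871: 31 days (January has 31).
Feb 2, 1871 → Feb 5, 1871: 3 days.
Total: 7765 days.

7765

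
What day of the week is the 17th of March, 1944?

January 1, 1944 is a Saturday.
Jan 1, 1944 → Feb 1, 1944: 31 days (January has 31).
Feb 1, 1944 → Mar 1, 1944: 29 days (February has 29).
Mar 1, 1944 → Mar 17, 1944: 16 days.
Total: 76 days.
76 mod 7 = 6, so Saturday + 6 = Friday.

Friday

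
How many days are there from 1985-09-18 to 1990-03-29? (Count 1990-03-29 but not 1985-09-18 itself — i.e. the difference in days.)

1653

Sep 18, 1985 → Sep 18, 1986: 365 days.
Sep 18, 1986 → Sep 18, 1987: 365 days.
Sep 18, 1987 → Sep 18, 1988: 366 days (Feb 29, 1988 is in that span).
Sep 18, 1988 → Sep 18, 1989: 365 days.
Sep 18, 1989 → Oct 18, 1989: 30 days (September has 30).
Oct 18, 1989 → Nov 18, 1989: 31 days (October has 31).
Nov 18, 1989 → Dec 18, 1989: 30 days (November has 30).
Dec 18, 1989 → Jan 18, 1990: 31 days (December has 31).
Jan 18, 1990 → Feb 18, 1990: 31 days (January has 31).
Feb 18, 1990 → Mar 18, 1990: 28 days (February has 28).
Mar 18, 1990 → Mar 29, 1990: 11 days.
Total: 1653 days.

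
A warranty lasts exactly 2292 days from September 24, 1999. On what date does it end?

+366 (one year; includes Feb 29, 2000) → Sep 24, 2000 (1926 left).
+365 (one year) → Sep 24, 2001 (1561 left).
+365 (one year) → Sep 24, 2002 (1196 left).
+365 (one year) → Sep 24, 2003 (831 left).
+366 (one year; includes Feb 29, 2004) → Sep 24, 2004 (465 left).
+365 (one year) → Sep 24, 2005 (100 left).
Sep has 30 days: +7 → Oct 1, 2005 (93 left).
Oct has 31 days: +31 → Nov 1, 2005 (62 left).
Nov has 30 days: +30 → Dec 1, 2005 (32 left).
Dec has 31 days: +31 → Jan 1, 2006 (1 left).
+1 → Jan 2, 2006.

January 2, 2006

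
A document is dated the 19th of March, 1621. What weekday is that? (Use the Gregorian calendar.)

Friday

Doomsday rule: the anchor day for the 1600s is Tuesday. For year 21: 21÷12 = 1 r 9, and 9÷4 = 2, so 1+9+2 = 12.
Tuesday + 12 ≡ Sunday — that's 1621's doomsday.
In March the doomsday date is Mar 14.
Mar 19 is 5 days after Mar 14; 5 mod 7 = 5, so Sunday + 5 = Friday.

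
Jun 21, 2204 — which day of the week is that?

Thursday

Doomsday rule: the anchor day for the 2200s is Friday. For year 04: 4÷12 = 0 r 4, and 4÷4 = 1, so 0+4+1 = 5.
Friday + 5 ≡ Wednesday — that's 2204's doomsday.
In June the doomsday date is Jun 6.
Jun 21 is 15 days after Jun 6; 15 mod 7 = 1, so Wednesday + 1 = Thursday.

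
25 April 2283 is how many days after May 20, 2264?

May 20, 2264 → May 20, 2265: 365 days.
May 20, 2265 → May 20, 2266: 365 days.
May 20, 2266 → May 20, 2267: 365 days.
May 20, 2267 → May 20, 2268: 366 days (Feb 29, 2268 is in that span).
May 20, 2268 → May 20, 2269: 365 days.
May 20, 2269 → May 20, 2270: 365 days.
May 20, 2270 → May 20, 2271: 365 days.
May 20, 2271 → May 20, 2272: 366 days (Feb 29, 2272 is in that span).
May 20, 2272 → May 20, 2273: 365 days.
May 20, 2273 → May 20, 2274: 365 days.
May 20, 2274 → May 20, 2275: 365 days.
May 20, 2275 → May 20, 2276: 366 days (Feb 29, 2276 is in that span).
May 20, 2276 → May 20, 2277: 365 days.
May 20, 2277 → May 20, 2278: 365 days.
May 20, 2278 → May 20, 2279: 365 days.
May 20, 2279 → May 20, 2280: 366 days (Feb 29, 2280 is in that span).
May 20, 2280 → May 20, 2281: 365 days.
May 20, 2281 → May 20, 2282: 365 days.
May 20, 2282 → Jun 20, 2282: 31 days (May has 31).
Jun 20, 2282 → Jul 20, 2282: 30 days (June has 30).
Jul 20, 2282 → Aug 20, 2282: 31 days (July has 31).
Aug 20, 2282 → Sep 20, 2282: 31 days (August has 31).
Sep 20, 2282 → Oct 20, 2282: 30 days (September has 30).
Oct 20, 2282 → Nov 20, 2282: 31 days (October has 31).
Nov 20, 2282 → Dec 20, 2282: 30 days (November has 30).
Dec 20, 2282 → Jan 20, 2283: 31 days (December has 31).
Jan 20, 2283 → Feb 20, 2283: 31 days (January has 31).
Feb 20, 2283 → Mar 20, 2283: 28 days (February has 28).
Mar 20, 2283 → Apr 20, 2283: 31 days (March has 31).
Apr 20, 2283 → Apr 25, 2283: 5 days.
Total: 6914 days.

6914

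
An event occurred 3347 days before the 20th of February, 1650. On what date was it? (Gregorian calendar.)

−365 (one year) → Feb 20, 1649 (2982 left).
−366 (one year; includes Feb 29, 1648) → Feb 20, 1648 (2616 left).
−365 (one year) → Feb 20, 1647 (2251 left).
−365 (one year) → Feb 20, 1646 (1886 left).
−365 (one year) → Feb 20, 1645 (1521 left).
−366 (one year; includes Feb 29, 1644) → Feb 20, 1644 (1155 left).
−365 (one year) → Feb 20, 1643 (790 left).
−365 (one year) → Feb 20, 1642 (425 left).
−365 (one year) → Feb 20, 1641 (60 left).
−20 → Jan 31, 1641 (end of Jan, 31 days; 40 left).
−31 → Dec 31, 1640 (end of Dec, 31 days; 9 left).
−9 → Dec 22, 1640.

December 22, 1640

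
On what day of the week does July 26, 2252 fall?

Doomsday rule: the anchor day for the 2200s is Friday. For year 52: 52÷12 = 4 r 4, and 4÷4 = 1, so 4+4+1 = 9.
Friday + 9 ≡ Sunday — that's 2252's doomsday.
In July the doomsday date is Jul 11.
Jul 26 is 15 days after Jul 11; 15 mod 7 = 1, so Sunday + 1 = Monday.

Monday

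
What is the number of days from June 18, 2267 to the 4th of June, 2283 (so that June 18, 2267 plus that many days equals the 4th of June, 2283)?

5830

Jun 18, 2267 → Jun 18, 2268: 366 days (Feb 29, 2268 is in that span).
Jun 18, 2268 → Jun 18, 2269: 365 days.
Jun 18, 2269 → Jun 18, 2270: 365 days.
Jun 18, 2270 → Jun 18, 2271: 365 days.
Jun 18, 2271 → Jun 18, 2272: 366 days (Feb 29, 2272 is in that span).
Jun 18, 2272 → Jun 18, 2273: 365 days.
Jun 18, 2273 → Jun 18, 2274: 365 days.
Jun 18, 2274 → Jun 18, 2275: 365 days.
Jun 18, 2275 → Jun 18, 2276: 366 days (Feb 29, 2276 is in that span).
Jun 18, 2276 → Jun 18, 2277: 365 days.
Jun 18, 2277 → Jun 18, 2278: 365 days.
Jun 18, 2278 → Jun 18, 2279: 365 days.
Jun 18, 2279 → Jun 18, 2280: 366 days (Feb 29, 2280 is in that span).
Jun 18, 2280 → Jun 18, 2281: 365 days.
Jun 18, 2281 → Jun 18, 2282: 365 days.
Jun 18, 2282 → Jul 18, 2282: 30 days (June has 30).
Jul 18, 2282 → Aug 18, 2282: 31 days (July has 31).
Aug 18, 2282 → Sep 18, 2282: 31 days (August has 31).
Sep 18, 2282 → Oct 18, 2282: 30 days (September has 30).
Oct 18, 2282 → Nov 18, 2282: 31 days (October has 31).
Nov 18, 2282 → Dec 18, 2282: 30 days (November has 30).
Dec 18, 2282 → Jan 18, 2283: 31 days (December has 31).
Jan 18, 2283 → Feb 18, 2283: 31 days (January has 31).
Feb 18, 2283 → Mar 18, 2283: 28 days (February has 28).
Mar 18, 2283 → Apr 18, 2283: 31 days (March has 31).
Apr 18, 2283 → May 18, 2283: 30 days (April has 30).
May 18, 2283 → Jun 4, 2283: 17 days.
Total: 5830 days.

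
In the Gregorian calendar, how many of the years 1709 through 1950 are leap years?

Multiples of 4 in [1709,1950]: 60.
Of those, multiples of 100: 2 (not leap unless ÷400).
Multiples of 400: 0.
Leap years = 60 − 2 + 0 = 58.

58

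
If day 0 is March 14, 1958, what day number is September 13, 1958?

183

Mar 14, 1958 → Apr 14, 1958: 31 days (March has 31).
Apr 14, 1958 → May 14, 1958: 30 days (April has 30).
May 14, 1958 → Jun 14, 1958: 31 days (May has 31).
Jun 14, 1958 → Jul 14, 1958: 30 days (June has 30).
Jul 14, 1958 → Aug 14, 1958: 31 days (July has 31).
Aug 14, 1958 → Sep 13, 1958: 30 days.
Total: 183 days.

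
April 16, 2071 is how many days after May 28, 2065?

May 28, 2065 → May 28, 2066: 365 days.
May 28, 2066 → May 28, 2067: 365 days.
May 28, 2067 → May 28, 2068: 366 days (Feb 29, 2068 is in that span).
May 28, 2068 → May 28, 2069: 365 days.
May 28, 2069 → May 28, 2070: 365 days.
May 28, 2070 → Jun 28, 2070: 31 days (May has 31).
Jun 28, 2070 → Jul 28, 2070: 30 days (June has 30).
Jul 28, 2070 → Aug 28, 2070: 31 days (July has 31).
Aug 28, 2070 → Sep 28, 2070: 31 days (August has 31).
Sep 28, 2070 → Oct 28, 2070: 30 days (September has 30).
Oct 28, 2070 → Nov 28, 2070: 31 days (October has 31).
Nov 28, 2070 → Dec 28, 2070: 30 days (November has 30).
Dec 28, 2070 → Jan 28, 2071: 31 days (December has 31).
Jan 28, 2071 → Feb 28, 2071: 31 days (January has 31).
Feb 28, 2071 → Mar 28, 2071: 28 days (February has 28).
Mar 28, 2071 → Apr 16, 2071: 19 days.
Total: 2149 days.

2149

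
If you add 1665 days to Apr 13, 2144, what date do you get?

+365 (one year) → Apr 13, 2145 (1300 left).
+365 (one year) → Apr 13, 2146 (935 left).
+365 (one year) → Apr 13, 2147 (570 left).
+366 (one year; includes Feb 29, 2148) → Apr 13, 2148 (204 left).
Apr has 30 days: +18 → May 1, 2148 (186 left).
May has 31 days: +31 → Jun 1, 2148 (155 left).
Jun has 30 days: +30 → Jul 1, 2148 (125 left).
Jul has 31 days: +31 → Aug 1, 2148 (94 left).
Aug has 31 days: +31 → Sep 1, 2148 (63 left).
Sep has 30 days: +30 → Oct 1, 2148 (33 left).
Oct has 31 days: +31 → Nov 1, 2148 (2 left).
+2 → Nov 3, 2148.

November 3, 2148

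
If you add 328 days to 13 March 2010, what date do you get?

Mar has 31 days: +19 → Apr 1, 2010 (309 left).
Apr has 30 days: +30 → May 1, 2010 (279 left).
May has 31 days: +31 → Jun 1, 2010 (248 left).
Jun has 30 days: +30 → Jul 1, 2010 (218 left).
Jul has 31 days: +31 → Aug 1, 2010 (187 left).
Aug has 31 days: +31 → Sep 1, 2010 (156 left).
Sep has 30 days: +30 → Oct 1, 2010 (126 left).
Oct has 31 days: +31 → Nov 1, 2010 (95 left).
Nov has 30 days: +30 → Dec 1, 2010 (65 left).
Dec has 31 days: +31 → Jan 1, 2011 (34 left).
Jan has 31 days: +31 → Feb 1, 2011 (3 left).
+3 → Feb 4, 2011.

February 4, 2011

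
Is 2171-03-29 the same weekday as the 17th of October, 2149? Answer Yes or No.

Yes

From Oct 17, 2149 to Mar 29, 2171 is 7833 days.
7833 mod 7 = 0, so they are the same weekday.
(Oct 17, 2149 is a Friday; Mar 29, 2171 is a Friday.)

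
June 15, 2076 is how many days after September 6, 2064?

Sep 6, 2064 → Sep 6, 2065: 365 days.
Sep 6, 2065 → Sep 6, 2066: 365 days.
Sep 6, 2066 → Sep 6, 2067: 365 days.
Sep 6, 2067 → Sep 6, 2068: 366 days (Feb 29, 2068 is in that span).
Sep 6, 2068 → Sep 6, 2069: 365 days.
Sep 6, 2069 → Sep 6, 2070: 365 days.
Sep 6, 2070 → Sep 6, 2071: 365 days.
Sep 6, 2071 → Sep 6, 2072: 366 days (Feb 29, 2072 is in that span).
Sep 6, 2072 → Sep 6, 2073: 365 days.
Sep 6, 2073 → Sep 6, 2074: 365 days.
Sep 6, 2074 → Sep 6, 2075: 365 days.
Sep 6, 2075 → Oct 6, 2075: 30 days (September has 30).
Oct 6, 2075 → Nov 6, 2075: 31 days (October has 31).
Nov 6, 2075 → Dec 6, 2075: 30 days (November has 30).
Dec 6, 2075 → Jan 6, 2076: 31 days (December has 31).
Jan 6, 2076 → Feb 6, 2076: 31 days (January has 31).
Feb 6, 2076 → Mar 6, 2076: 29 days (February has 29).
Mar 6, 2076 → Apr 6, 2076: 31 days (March has 31).
Apr 6, 2076 → May 6, 2076: 30 days (April has 30).
May 6, 2076 → Jun 6, 2076: 31 days (May has 31).
Jun 6, 2076 → Jun 15, 2076: 9 days.
Total: 4300 days.

4300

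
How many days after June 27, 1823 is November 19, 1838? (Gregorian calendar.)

Jun 27, 1823 → Jun 27, 1824: 366 days (Feb 29, 1824 is in that span).
Jun 27, 1824 → Jun 27, 1825: 365 days.
Jun 27, 1825 → Jun 27, 1826: 365 days.
Jun 27, 1826 → Jun 27, 1827: 365 days.
Jun 27, 1827 → Jun 27, 1828: 366 days (Feb 29, 1828 is in that span).
Jun 27, 1828 → Jun 27, 1829: 365 days.
Jun 27, 1829 → Jun 27, 1830: 365 days.
Jun 27, 1830 → Jun 27, 1831: 365 days.
Jun 27, 1831 → Jun 27, 1832: 366 days (Feb 29, 1832 is in that span).
Jun 27, 1832 → Jun 27, 1833: 365 days.
Jun 27, 1833 → Jun 27, 1834: 365 days.
Jun 27, 1834 → Jun 27, 1835: 365 days.
Jun 27, 1835 → Jun 27, 1836: 366 days (Feb 29, 1836 is in that span).
Jun 27, 1836 → Jun 27, 1837: 365 days.
Jun 27, 1837 → Jun 27, 1838: 365 days.
Jun 27, 1838 → Jul 27, 1838: 30 days (June has 30).
Jul 27, 1838 → Aug 27, 1838: 31 days (July has 31).
Aug 27, 1838 → Sep 27, 1838: 31 days (August has 31).
Sep 27, 1838 → Oct 27, 1838: 30 days (September has 30).
Oct 27, 1838 → Nov 19, 1838: 23 days.
Total: 5624 days.

5624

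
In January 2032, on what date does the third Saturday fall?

January 17, 2032

January 1, 2032 is a Thursday.
The first Saturday is therefore January 3 (2 days later).
The third Saturday is 3 + 2×7 = January 17.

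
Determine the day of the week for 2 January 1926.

Doomsday rule: the anchor day for the 1900s is Wednesday. For year 26: 26÷12 = 2 r 2, and 2÷4 = 0, so 2+2+0 = 4.
Wednesday + 4 ≡ Sunday — that's 1926's doomsday.
In January the doomsday date is Jan 3 (1926 is not a leap year).
Jan 2 is 1 day before Jan 3; 1 mod 7 = 1, so Sunday − 1 = Saturday.

Saturday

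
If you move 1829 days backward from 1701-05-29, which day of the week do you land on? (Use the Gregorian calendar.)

First find the weekday of May 29, 1701. Doomsday rule: the anchor day for the 1700s is Sunday. For year 01: 1÷12 = 0 r 1, and 1÷4 = 0, so 0+1+0 = 1.
Sunday + 1 ≡ Monday — that's 1701's doomsday.
In May the doomsday date is May 9.
May 29 is 20 days after May 9; 20 mod 7 = 6, so Monday + 6 = Sunday.
1829 mod 7 = 2, so 1829 days before a Sunday is Sunday − 2 = Friday.

Friday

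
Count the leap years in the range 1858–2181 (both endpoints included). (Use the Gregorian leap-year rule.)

Multiples of 4 in [1858,2181]: 81.
Of those, multiples of 100: 3 (not leap unless ÷400).
Multiples of 400: 1.
Leap years = 81 − 3 + 1 = 79.

79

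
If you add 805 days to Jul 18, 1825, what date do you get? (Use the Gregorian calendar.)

October 1, 1827

+365 (one year) → Jul 18, 1826 (440 left).
+365 (one year) → Jul 18, 1827 (75 left).
Jul has 31 days: +14 → Aug 1, 1827 (61 left).
Aug has 31 days: +31 → Sep 1, 1827 (30 left).
Sep has 30 days: +30 → Oct 1, 1827 (0 left).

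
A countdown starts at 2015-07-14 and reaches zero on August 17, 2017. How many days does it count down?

765

Jul 14, 2015 → Jul 14, 2016: 366 days (Feb 29, 2016 is in that span).
Jul 14, 2016 → Aug 14, 2016: 31 days (July has 31).
Aug 14, 2016 → Sep 14, 2016: 31 days (August has 31).
Sep 14, 2016 → Oct 14, 2016: 30 days (September has 30).
Oct 14, 2016 → Nov 14, 2016: 31 days (October has 31).
Nov 14, 2016 → Dec 14, 2016: 30 days (November has 30).
Dec 14, 2016 → Jan 14, 2017: 31 days (December has 31).
Jan 14, 2017 → Feb 14, 2017: 31 days (January has 31).
Feb 14, 2017 → Mar 14, 2017: 28 days (February has 28).
Mar 14, 2017 → Apr 14, 2017: 31 days (March has 31).
Apr 14, 2017 → May 14, 2017: 30 days (April has 30).
May 14, 2017 → Jun 14, 2017: 31 days (May has 31).
Jun 14, 2017 → Jul 14, 2017: 30 days (June has 30).
Jul 14, 2017 → Aug 14, 2017: 31 days (July has 31).
Aug 14, 2017 → Aug 17, 2017: 3 days.
Total: 765 days.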